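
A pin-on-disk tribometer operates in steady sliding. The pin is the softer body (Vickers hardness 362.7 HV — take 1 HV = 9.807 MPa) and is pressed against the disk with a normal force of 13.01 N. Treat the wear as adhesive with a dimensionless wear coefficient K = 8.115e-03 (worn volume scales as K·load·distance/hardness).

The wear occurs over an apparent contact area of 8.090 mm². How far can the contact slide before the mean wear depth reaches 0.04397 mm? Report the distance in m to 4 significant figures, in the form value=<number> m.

value=11.98 m

Every step carries full float precision, and the intermediates are printed rounded — a lone final rounding to 4 significant figures.
Hardness H = 362.7 HV × 9.807 MPa/HV = 3557 MPa = 3.557e+09 Pa.
Contact area A = 8.090 mm² = 8.090e-06 m².
Depth limit h_lim = 0.04397 mm = 4.397e-05 m.
As SI base values: W = 13.01 N, H = 3.557e+09 Pa, K = 8.115e-03.
Volume at the limit: V_lim = h_lim·A = 4.397e-05 · 8.090e-06 = 3.557e-10 m³.
Life L = V_lim·H/(K·W) = 3.557e-10 · 3.557e+09 / (8.115e-03 · 13.01) = 11.98 m.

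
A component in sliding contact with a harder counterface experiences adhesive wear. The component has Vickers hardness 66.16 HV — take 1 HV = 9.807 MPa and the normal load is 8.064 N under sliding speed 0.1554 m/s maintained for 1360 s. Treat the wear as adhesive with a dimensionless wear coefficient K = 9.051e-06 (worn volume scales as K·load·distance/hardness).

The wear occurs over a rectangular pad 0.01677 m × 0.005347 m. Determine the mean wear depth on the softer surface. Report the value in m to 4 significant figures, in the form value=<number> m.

value=2.651e-07 m

The intermediates are shown rounded. The algebra carries full precision, and rounded once at the end to four significant figures.
Total distance L = v·t = 0.1554 m/s × 1360 s = 211.3 m.
Hardness H = 66.16 HV × 9.807 MPa/HV = 648.8 MPa = 6.488e+08 Pa.
Contact area A = 0.01677 m × 0.005347 m = 8.967e-05 m².
SI base units throughout: W = 8.064 N, H = 6.488e+08 Pa, K = 9.051e-06.
Apply Archard: V = K·W·L/H = 9.051e-06 · 8.064 · 211.3 / 6.488e+08 = 2.377e-11 m³.
Depth h = V/A = 2.377e-11 / 8.967e-05 = 2.651e-07 m.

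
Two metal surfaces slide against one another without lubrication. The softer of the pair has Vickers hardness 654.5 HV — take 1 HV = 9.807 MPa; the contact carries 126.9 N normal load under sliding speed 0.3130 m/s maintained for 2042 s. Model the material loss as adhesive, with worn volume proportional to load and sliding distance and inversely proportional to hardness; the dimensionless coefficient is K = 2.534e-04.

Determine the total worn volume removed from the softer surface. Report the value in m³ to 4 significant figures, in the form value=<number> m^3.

value=3.202e-09 m^3

All working math maintains exact precision — displayed values are rounded. Rounded once at the end to four significant digits.
Total distance L = v·t = 0.3130 m/s × 2042 s = 639.1 m.
Hardness H = 654.5 HV × 9.807 MPa/HV = 6419 MPa = 6.419e+09 Pa.
Working in SI base units: W = 126.9 N, H = 6.419e+09 Pa, K = 2.534e-04.
Archard relation: V = K·W·L/H = 2.534e-04 · 126.9 · 639.1 / 6.419e+09 = 3.202e-09 m³.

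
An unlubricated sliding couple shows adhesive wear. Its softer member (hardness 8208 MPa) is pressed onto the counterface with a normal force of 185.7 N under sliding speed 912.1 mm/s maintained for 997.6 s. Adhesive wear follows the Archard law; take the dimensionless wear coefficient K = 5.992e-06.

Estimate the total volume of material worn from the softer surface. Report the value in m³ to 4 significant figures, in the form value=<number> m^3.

All working math keeps full precision. Intermediates are displayed rounded, and a lone final rounding, at four significant digits.
Sliding speed v = 912.1 mm/s = 0.9121 m/s. Path length L = v·t = 0.9121 m/s × 997.6 s = 909.9 m.
Hardness H = 8208 MPa = 8.208e+09 Pa.
Restated in SI base units: W = 185.7 N, H = 8.208e+09 Pa, K = 5.992e-06.
Archard relation: V = K·W·L/H = 5.992e-06 · 185.7 · 909.9 / 8.208e+09 = 1.234e-10 m³.

value=1.234e-10 m^3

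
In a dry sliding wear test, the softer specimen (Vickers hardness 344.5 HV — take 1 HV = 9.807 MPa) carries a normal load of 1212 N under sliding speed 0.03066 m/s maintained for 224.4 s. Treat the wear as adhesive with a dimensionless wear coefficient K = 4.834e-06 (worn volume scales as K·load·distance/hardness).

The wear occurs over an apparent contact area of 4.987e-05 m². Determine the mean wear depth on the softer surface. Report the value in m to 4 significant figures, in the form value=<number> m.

Intermediate values appear rounded. Every step holds full precision — one final rounding: 4 significant figures.
Sliding distance L = v·t = 0.03066 m/s × 224.4 s = 6.880 m.
Hardness H = 344.5 HV × 9.807 MPa/HV = 3379 MPa = 3.379e+09 Pa.
Collected in SI base units: W = 1212 N, H = 3.379e+09 Pa, K = 4.834e-06.
Volume removed: V = K·W·L/H = 4.834e-06 · 1212 · 6.880 / 3.379e+09 = 1.193e-11 m³.
Depth of wear h = V/A = 1.193e-11 / 4.987e-05 = 2.392e-07 m.

value=2.392e-07 m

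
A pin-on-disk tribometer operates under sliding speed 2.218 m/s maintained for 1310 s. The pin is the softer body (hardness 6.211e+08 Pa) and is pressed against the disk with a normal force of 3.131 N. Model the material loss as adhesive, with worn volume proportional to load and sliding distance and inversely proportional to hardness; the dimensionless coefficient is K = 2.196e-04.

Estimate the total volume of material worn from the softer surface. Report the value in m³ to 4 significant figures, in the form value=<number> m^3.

value=3.217e-09 m^3

Each operation holds full precision; intermediates appear rounded — one last rounding to four significant digits.
Convert: Path length L = v·t = 2.218 m/s × 1310 s = 2906 m.
In SI base units: W = 3.131 N, H = 6.211e+08 Pa, K = 2.196e-04.
Archard relation: V = K·W·L/H = 2.196e-04 · 3.131 · 2906 / 6.211e+08 = 3.217e-09 m³.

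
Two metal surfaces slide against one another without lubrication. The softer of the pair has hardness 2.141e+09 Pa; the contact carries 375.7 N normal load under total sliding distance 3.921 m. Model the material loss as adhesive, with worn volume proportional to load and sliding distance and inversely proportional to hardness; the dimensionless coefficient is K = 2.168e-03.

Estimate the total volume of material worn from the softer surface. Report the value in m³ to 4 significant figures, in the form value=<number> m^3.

value=1.492e-09 m^3

All working math runs at full float precision — the intermediates appear rounded. Rounded just once, at four significant digits.
SI base units throughout: W = 375.7 N, H = 2.141e+09 Pa, K = 2.168e-03.
Archard relation: V = K·W·L/H = 2.168e-03 · 375.7 · 3.921 / 2.141e+09 = 1.492e-09 m³.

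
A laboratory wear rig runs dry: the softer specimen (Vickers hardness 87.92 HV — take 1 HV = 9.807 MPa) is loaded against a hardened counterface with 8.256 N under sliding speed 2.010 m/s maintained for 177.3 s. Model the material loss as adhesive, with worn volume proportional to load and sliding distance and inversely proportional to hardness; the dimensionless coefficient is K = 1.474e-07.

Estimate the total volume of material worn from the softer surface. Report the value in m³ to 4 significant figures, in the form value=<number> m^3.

All working math maintains exact precision — intermediate values are displayed rounded — rounded once at the end: four significant figures.
Total distance L = v·t = 2.010 m/s × 177.3 s = 356.4 m.
Hardness H = 87.92 HV × 9.807 MPa/HV = 862.2 MPa = 8.622e+08 Pa.
In SI base units: W = 8.256 N, H = 8.622e+08 Pa, K = 1.474e-07.
Apply Archard: V = K·W·L/H = 1.474e-07 · 8.256 · 356.4 / 8.622e+08 = 5.030e-13 m³.

value=5.030e-13 m^3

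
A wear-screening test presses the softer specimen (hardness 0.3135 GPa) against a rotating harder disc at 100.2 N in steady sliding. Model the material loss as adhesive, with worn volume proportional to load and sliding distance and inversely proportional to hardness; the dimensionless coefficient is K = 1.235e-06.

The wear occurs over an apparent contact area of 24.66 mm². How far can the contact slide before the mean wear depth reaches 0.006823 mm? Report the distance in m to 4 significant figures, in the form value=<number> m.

value=426.3 m

Intermediate values are shown rounded. The algebra keeps full precision; a single final rounding to 4 significant figures.
Convert: Hardness H = 0.3135 GPa = 3.135e+08 Pa.
Convert: Contact area A = 24.66 mm² = 2.466e-05 m².
Convert: Depth limit h_lim = 0.006823 mm = 6.823e-06 m.
Restated in SI base units: W = 100.2 N, H = 3.135e+08 Pa, K = 1.235e-06.
Permissible volume V_lim = h_lim·A = 6.823e-06 · 2.466e-05 = 1.683e-10 m³.
So the life L = V_lim·H/(K·W) = 1.683e-10 · 3.135e+08 / (1.235e-06 · 100.2) = 426.3 m.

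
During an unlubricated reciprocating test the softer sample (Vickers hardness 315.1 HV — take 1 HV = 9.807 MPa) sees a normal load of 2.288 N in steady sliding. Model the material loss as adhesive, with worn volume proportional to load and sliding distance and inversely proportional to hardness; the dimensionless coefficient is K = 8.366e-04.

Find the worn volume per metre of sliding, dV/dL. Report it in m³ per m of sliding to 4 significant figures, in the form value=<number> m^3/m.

value=6.194e-13 m^3/m

The intermediates are displayed rounded. All working math holds full float precision, and rounded once at the end, at four significant figures.
Hardness H = 315.1 HV × 9.807 MPa/HV = 3090 MPa = 3.090e+09 Pa.
In SI base units: W = 2.288 N, H = 3.090e+09 Pa, K = 8.366e-04.
Volumetric rate dV/dL = K·W/H: 8.366e-04 · 2.288 / 3.090e+09 = 6.194e-13 m³/m.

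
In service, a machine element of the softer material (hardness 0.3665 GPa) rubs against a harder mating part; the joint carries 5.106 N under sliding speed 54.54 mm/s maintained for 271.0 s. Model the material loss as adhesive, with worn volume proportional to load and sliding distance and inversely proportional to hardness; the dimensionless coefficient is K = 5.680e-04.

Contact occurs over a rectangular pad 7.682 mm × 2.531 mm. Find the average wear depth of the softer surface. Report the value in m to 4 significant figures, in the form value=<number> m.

All arithmetic carries full float precision; intermediate values are shown rounded — a lone final rounding, at 4 significant figures.
Sliding speed v = 54.54 mm/s = 0.05454 m/s. Total distance L = v·t = 0.05454 m/s × 271.0 s = 14.78 m.
Hardness H = 0.3665 GPa = 3.665e+08 Pa.
Pad sides 7.682 mm × 2.531 mm = 0.007682 m × 0.002531 m. Contact area A = 0.007682 m × 0.002531 m = 1.944e-05 m².
Restated in SI base units: W = 5.106 N, H = 3.665e+08 Pa, K = 5.680e-04.
Worn volume V = K·W·L/H = 5.680e-04 · 5.106 · 14.78 / 3.665e+08 = 1.170e-10 m³.
Average depth h = V/A = 1.170e-10 / 1.944e-05 = 6.016e-06 m.

value=6.016e-06 m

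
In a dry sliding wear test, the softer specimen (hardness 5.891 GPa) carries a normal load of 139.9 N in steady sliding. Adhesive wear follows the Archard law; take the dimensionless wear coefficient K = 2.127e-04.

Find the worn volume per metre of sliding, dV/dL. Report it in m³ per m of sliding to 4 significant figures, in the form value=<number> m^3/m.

Printed values are rounded. All working math carries exact precision; rounded just once: 4 significant figures.
Convert: Hardness H = 5.891 GPa = 5.891e+09 Pa.
Expressed in SI base units: W = 139.9 N, H = 5.891e+09 Pa, K = 2.127e-04.
Rate of wear dV/dL = K·W/H: 2.127e-04 · 139.9 / 5.891e+09 = 5.051e-12 m³/m.

value=5.051e-12 m^3/m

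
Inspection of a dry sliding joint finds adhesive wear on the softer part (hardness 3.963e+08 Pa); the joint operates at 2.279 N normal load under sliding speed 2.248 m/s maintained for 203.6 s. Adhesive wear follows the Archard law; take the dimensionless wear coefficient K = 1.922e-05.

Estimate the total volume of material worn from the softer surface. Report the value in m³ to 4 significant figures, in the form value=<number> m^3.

value=5.059e-11 m^3

The intermediates are displayed rounded, and each operation holds full precision. Rounded just once to four significant digits.
Distance covered L = v·t = 2.248 m/s × 203.6 s = 457.7 m.
In SI base units: W = 2.279 N, H = 3.963e+08 Pa, K = 1.922e-05.
Apply Archard: V = K·W·L/H = 1.922e-05 · 2.279 · 457.7 / 3.963e+08 = 5.059e-11 m³.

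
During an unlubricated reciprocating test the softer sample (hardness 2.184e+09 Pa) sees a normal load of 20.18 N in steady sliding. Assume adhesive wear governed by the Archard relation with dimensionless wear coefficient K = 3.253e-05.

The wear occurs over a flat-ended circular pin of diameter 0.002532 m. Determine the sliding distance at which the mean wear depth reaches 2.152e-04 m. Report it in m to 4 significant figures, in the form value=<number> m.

Every step maintains full float precision; intermediate values appear rounded — rounded once at the end to 4 significant digits.
Contact area A = π·d²/4 = π·(0.002532 m)²/4 = 5.035e-06 m².
Working in SI base units: W = 20.18 N, H = 2.184e+09 Pa, K = 3.253e-05.
Wearable volume V_lim = h_lim·A = 2.152e-04 · 5.035e-06 = 1.084e-09 m³.
So the life L = V_lim·H/(K·W) = 1.084e-09 · 2.184e+09 / (3.253e-05 · 20.18) = 3605 m.

value=3605 m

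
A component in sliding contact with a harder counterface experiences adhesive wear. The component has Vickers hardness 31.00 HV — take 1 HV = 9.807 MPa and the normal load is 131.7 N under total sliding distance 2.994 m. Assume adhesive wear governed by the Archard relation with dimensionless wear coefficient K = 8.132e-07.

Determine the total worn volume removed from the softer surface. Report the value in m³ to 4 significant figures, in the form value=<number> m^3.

value=1.055e-12 m^3

Each operation maintains exact precision; shown intermediates are rounded, and one last rounding to four significant digits.
Hardness H = 31.00 HV × 9.807 MPa/HV = 304.0 MPa = 3.040e+08 Pa.
In SI base units, W = 131.7 N, H = 3.040e+08 Pa, K = 8.132e-07.
By Archard's law, V = K·W·L/H = 8.132e-07 · 131.7 · 2.994 / 3.040e+08 = 1.055e-12 m³.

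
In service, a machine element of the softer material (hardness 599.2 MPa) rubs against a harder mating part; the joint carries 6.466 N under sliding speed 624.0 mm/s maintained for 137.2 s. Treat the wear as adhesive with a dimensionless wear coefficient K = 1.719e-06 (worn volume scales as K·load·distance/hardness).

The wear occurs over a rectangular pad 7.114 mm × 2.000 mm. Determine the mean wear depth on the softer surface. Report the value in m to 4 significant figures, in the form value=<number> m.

The intermediates are displayed rounded; every step holds full precision; rounded just once, at 4 significant figures.
Convert: Sliding speed v = 624.0 mm/s = 0.6240 m/s. The distance L = v·t = 0.6240 m/s × 137.2 s = 85.61 m.
Convert: Hardness H = 599.2 MPa = 5.992e+08 Pa.
Convert: Pad sides 7.114 mm × 2.000 mm = 0.007114 m × 0.002000 m. Contact area A = 0.007114 m × 0.002000 m = 1.423e-05 m².
Collected in SI base units: W = 6.466 N, H = 5.992e+08 Pa, K = 1.719e-06.
The Archard volume V = K·W·L/H = 1.719e-06 · 6.466 · 85.61 / 5.992e+08 = 1.588e-12 m³.
Mean wear depth h = V/A = 1.588e-12 / 1.423e-05 = 1.116e-07 m.

value=1.116e-07 m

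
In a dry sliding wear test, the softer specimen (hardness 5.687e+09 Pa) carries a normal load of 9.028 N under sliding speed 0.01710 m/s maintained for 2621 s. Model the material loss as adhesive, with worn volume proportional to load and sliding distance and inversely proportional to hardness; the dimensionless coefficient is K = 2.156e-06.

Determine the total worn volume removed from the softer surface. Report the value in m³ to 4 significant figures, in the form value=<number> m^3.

The computation holds exact precision. Intermediates appear rounded; rounded once at the end to four significant figures.
The distance L = v·t = 0.01710 m/s × 2621 s = 44.82 m.
SI base units throughout: W = 9.028 N, H = 5.687e+09 Pa, K = 2.156e-06.
Worn volume V = K·W·L/H = 2.156e-06 · 9.028 · 44.82 / 5.687e+09 = 1.534e-13 m³.

value=1.534e-13 m^3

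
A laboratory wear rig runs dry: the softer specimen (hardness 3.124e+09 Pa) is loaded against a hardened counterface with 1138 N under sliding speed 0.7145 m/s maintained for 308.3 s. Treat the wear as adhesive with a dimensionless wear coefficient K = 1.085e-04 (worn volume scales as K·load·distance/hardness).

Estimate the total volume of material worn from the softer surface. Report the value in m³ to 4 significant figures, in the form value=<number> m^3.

value=8.706e-09 m^3

The algebra maintains full precision — intermediate values are shown rounded, and one final rounding to 4 significant digits.
Total distance L = v·t = 0.7145 m/s × 308.3 s = 220.3 m.
Working in SI base units: W = 1138 N, H = 3.124e+09 Pa, K = 1.085e-04.
By Archard's law, V = K·W·L/H = 1.085e-04 · 1138 · 220.3 / 3.124e+09 = 8.706e-09 m³.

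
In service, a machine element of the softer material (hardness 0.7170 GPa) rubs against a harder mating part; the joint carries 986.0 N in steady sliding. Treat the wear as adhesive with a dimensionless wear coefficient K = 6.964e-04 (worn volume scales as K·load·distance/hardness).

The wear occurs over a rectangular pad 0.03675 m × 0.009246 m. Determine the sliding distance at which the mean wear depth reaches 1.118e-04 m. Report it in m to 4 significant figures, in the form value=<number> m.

value=39.67 m

Each operation keeps exact precision. The intermediates are displayed rounded, and rounded just once: 4 significant digits.
Convert: Hardness H = 0.7170 GPa = 7.170e+08 Pa.
Convert: Contact area A = 0.03675 m × 0.009246 m = 3.398e-04 m².
Collected in SI base units: W = 986.0 N, H = 7.170e+08 Pa, K = 6.964e-04.
Permissible volume V_lim = h_lim·A = 1.118e-04 · 3.398e-04 = 3.799e-08 m³.
Sliding life L = V_lim·H/(K·W) = 3.799e-08 · 7.170e+08 / (6.964e-04 · 986.0) = 39.67 m.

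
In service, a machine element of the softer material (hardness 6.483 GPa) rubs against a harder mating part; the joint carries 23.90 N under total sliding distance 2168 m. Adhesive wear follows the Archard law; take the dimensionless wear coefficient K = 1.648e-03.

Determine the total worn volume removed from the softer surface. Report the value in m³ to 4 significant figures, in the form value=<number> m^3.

The intermediates are displayed rounded — every step carries full float precision. Rounded just once: four significant figures.
Hardness H = 6.483 GPa = 6.483e+09 Pa.
SI base units throughout: W = 23.90 N, H = 6.483e+09 Pa, K = 1.648e-03.
Volume removed: V = K·W·L/H = 1.648e-03 · 23.90 · 2168 / 6.483e+09 = 1.317e-08 m³.

value=1.317e-08 m^3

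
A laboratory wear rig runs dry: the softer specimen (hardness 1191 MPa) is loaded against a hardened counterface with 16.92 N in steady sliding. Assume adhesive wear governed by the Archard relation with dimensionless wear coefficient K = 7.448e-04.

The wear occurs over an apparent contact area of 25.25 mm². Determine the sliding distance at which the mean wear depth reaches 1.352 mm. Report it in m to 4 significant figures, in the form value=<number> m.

value=3226 m

All arithmetic maintains exact precision — intermediates are displayed rounded; rounded just once to four significant figures.
Convert: Hardness H = 1191 MPa = 1.191e+09 Pa.
Convert: Contact area A = 25.25 mm² = 2.525e-05 m².
Convert: Depth limit h_lim = 1.352 mm = 0.001352 m.
Collected in SI base units: W = 16.92 N, H = 1.191e+09 Pa, K = 7.448e-04.
At the depth limit, V_lim = h_lim·A = 0.001352 · 2.525e-05 = 3.414e-08 m³.
Thus life L = V_lim·H/(K·W) = 3.414e-08 · 1.191e+09 / (7.448e-04 · 16.92) = 3226 m.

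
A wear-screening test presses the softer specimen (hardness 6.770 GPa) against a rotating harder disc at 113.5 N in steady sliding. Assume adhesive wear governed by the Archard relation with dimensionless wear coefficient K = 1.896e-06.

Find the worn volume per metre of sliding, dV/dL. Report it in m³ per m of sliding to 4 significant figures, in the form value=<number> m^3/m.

The algebra holds full precision. Shown intermediates are rounded, and one final rounding to 4 significant digits.
Convert: Hardness H = 6.770 GPa = 6.770e+09 Pa.
Working in SI base units: W = 113.5 N, H = 6.770e+09 Pa, K = 1.896e-06.
Rate of wear dV/dL = K·W/H — distance-free: 1.896e-06 · 113.5 / 6.770e+09 = 3.179e-14 m³/m.

value=3.179e-14 m^3/m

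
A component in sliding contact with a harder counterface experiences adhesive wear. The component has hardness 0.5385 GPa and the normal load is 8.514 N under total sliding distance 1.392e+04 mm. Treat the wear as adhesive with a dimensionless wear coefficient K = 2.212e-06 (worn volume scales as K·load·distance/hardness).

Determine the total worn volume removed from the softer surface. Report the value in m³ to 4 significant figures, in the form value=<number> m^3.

value=4.868e-13 m^3

Every step holds full precision. The intermediates are shown rounded; rounded once at the end: 4 significant digits.
The distance L = 1.392e+04 mm = 13.92 m.
Hardness H = 0.5385 GPa = 5.385e+08 Pa.
Expressed in SI base units: W = 8.514 N, H = 5.385e+08 Pa, K = 2.212e-06.
Worn volume V = K·W·L/H = 2.212e-06 · 8.514 · 13.92 / 5.385e+08 = 4.868e-13 m³.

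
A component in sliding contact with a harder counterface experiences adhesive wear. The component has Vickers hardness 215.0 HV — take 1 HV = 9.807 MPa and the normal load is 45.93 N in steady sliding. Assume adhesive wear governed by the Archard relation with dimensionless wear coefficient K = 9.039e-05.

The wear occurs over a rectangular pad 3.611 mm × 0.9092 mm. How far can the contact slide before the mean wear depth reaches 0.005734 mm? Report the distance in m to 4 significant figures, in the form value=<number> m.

value=9.561 m

All arithmetic runs at exact precision. Intermediates are displayed rounded — rounded once at the end: four significant digits.
Convert: Hardness H = 215.0 HV × 9.807 MPa/HV = 2109 MPa = 2.109e+09 Pa.
Convert: Pad sides 3.611 mm × 0.9092 mm = 3.611e-03 m × 9.092e-04 m. Contact area A = 3.611e-03 m × 9.092e-04 m = 3.283e-06 m².
Convert: Depth limit h_lim = 0.005734 mm = 5.734e-06 m.
Collected in SI base units: W = 45.93 N, H = 2.109e+09 Pa, K = 9.039e-05.
Allowed volume V_lim = h_lim·A = 5.734e-06 · 3.283e-06 = 1.883e-11 m³.
Sliding life L = V_lim·H/(K·W) = 1.883e-11 · 2.109e+09 / (9.039e-05 · 45.93) = 9.561 m.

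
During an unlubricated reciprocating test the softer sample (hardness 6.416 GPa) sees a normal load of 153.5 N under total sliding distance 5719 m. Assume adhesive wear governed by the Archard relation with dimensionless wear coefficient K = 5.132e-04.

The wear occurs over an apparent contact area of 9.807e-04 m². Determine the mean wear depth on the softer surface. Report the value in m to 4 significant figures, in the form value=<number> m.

Each operation holds full precision, and intermediate values are displayed rounded — rounded just once: four significant figures.
Hardness H = 6.416 GPa = 6.416e+09 Pa.
In SI base units: W = 153.5 N, H = 6.416e+09 Pa, K = 5.132e-04.
Apply Archard: V = K·W·L/H = 5.132e-04 · 153.5 · 5719 / 6.416e+09 = 7.022e-08 m³.
Depth h = V/A = 7.022e-08 / 9.807e-04 = 7.160e-05 m.

value=7.160e-05 m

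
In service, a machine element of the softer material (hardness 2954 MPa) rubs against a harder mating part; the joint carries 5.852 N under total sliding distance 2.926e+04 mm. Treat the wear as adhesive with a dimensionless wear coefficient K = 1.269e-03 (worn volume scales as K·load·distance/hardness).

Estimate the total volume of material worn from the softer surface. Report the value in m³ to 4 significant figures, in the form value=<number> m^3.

Intermediate values are displayed rounded, and each operation holds full float precision; a single final rounding to four significant figures.
Convert: Total distance L = 2.926e+04 mm = 29.26 m.
Convert: Hardness H = 2954 MPa = 2.954e+09 Pa.
Expressed in SI base units: W = 5.852 N, H = 2.954e+09 Pa, K = 1.269e-03.
By Archard's law, V = K·W·L/H = 1.269e-03 · 5.852 · 29.26 / 2.954e+09 = 7.356e-11 m³.

value=7.356e-11 m^3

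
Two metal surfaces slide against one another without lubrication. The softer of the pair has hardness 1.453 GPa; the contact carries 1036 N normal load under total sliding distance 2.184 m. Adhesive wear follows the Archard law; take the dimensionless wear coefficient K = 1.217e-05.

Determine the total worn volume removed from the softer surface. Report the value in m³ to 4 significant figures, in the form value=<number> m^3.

Displayed values are rounded; every step carries full precision, and a single final rounding, at 4 significant figures.
Hardness H = 1.453 GPa = 1.453e+09 Pa.
Restated in SI base units: W = 1036 N, H = 1.453e+09 Pa, K = 1.217e-05.
Archard relation: V = K·W·L/H = 1.217e-05 · 1036 · 2.184 / 1.453e+09 = 1.895e-11 m³.

value=1.895e-11 m^3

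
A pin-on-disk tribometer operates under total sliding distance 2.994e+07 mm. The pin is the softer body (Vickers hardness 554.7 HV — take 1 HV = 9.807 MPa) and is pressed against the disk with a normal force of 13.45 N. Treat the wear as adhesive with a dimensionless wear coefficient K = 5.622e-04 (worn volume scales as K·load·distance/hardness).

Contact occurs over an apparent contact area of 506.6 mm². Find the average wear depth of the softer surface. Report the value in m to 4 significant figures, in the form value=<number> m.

value=8.215e-05 m

All working math holds full precision, and quoted intermediates are rounded; rounded just once to 4 significant figures.
Distance L = 2.994e+07 mm = 2.994e+04 m.
Hardness H = 554.7 HV × 9.807 MPa/HV = 5440 MPa = 5.440e+09 Pa.
Contact area A = 506.6 mm² = 5.066e-04 m².
As SI base values: W = 13.45 N, H = 5.440e+09 Pa, K = 5.622e-04.
Archard relation: V = K·W·L/H = 5.622e-04 · 13.45 · 2.994e+04 / 5.440e+09 = 4.162e-08 m³.
Mean depth h = V/A = 4.162e-08 / 5.066e-04 = 8.215e-05 m.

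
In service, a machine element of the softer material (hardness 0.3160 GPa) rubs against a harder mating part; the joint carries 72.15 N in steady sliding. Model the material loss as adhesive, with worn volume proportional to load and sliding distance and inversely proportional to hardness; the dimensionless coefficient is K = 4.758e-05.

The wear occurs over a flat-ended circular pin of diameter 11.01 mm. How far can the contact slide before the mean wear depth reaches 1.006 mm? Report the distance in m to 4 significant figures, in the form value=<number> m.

value=8816 m

Intermediate values are printed rounded — the algebra holds full float precision — a lone final rounding: 4 significant digits.
Convert: Hardness H = 0.3160 GPa = 3.160e+08 Pa.
Convert: Pin diameter d = 11.01 mm = 0.01101 m. Contact area A = π·d²/4 = π·(0.01101 m)²/4 = 9.521e-05 m².
Convert: Depth limit h_lim = 1.006 mm = 0.001006 m.
Working in SI base units: W = 72.15 N, H = 3.160e+08 Pa, K = 4.758e-05.
Permissible volume V_lim = h_lim·A = 0.001006 · 9.521e-05 = 9.578e-08 m³.
Inverting, life L = V_lim·H/(K·W) = 9.578e-08 · 3.160e+08 / (4.758e-05 · 72.15) = 8816 m.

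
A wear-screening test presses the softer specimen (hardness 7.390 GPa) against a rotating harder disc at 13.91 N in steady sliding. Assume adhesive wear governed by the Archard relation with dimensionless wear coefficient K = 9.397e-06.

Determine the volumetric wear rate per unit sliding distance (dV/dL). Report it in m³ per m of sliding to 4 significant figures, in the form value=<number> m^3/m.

All arithmetic carries full precision; shown intermediates are rounded — rounded just once: four significant figures.
Hardness H = 7.390 GPa = 7.390e+09 Pa.
Restated in SI base units: W = 13.91 N, H = 7.390e+09 Pa, K = 9.397e-06.
The wear rate dV/dL = K·W/H, so: 9.397e-06 · 13.91 / 7.390e+09 = 1.769e-14 m³/m.

value=1.769e-14 m^3/m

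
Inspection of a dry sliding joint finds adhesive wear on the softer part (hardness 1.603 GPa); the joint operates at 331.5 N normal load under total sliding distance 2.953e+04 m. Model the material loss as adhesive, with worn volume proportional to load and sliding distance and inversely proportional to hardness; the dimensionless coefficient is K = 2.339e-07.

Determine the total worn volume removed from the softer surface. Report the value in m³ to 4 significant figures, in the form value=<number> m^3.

value=1.428e-09 m^3

All arithmetic carries full float precision; intermediate values are displayed rounded; rounded once at the end: four significant figures.
Hardness H = 1.603 GPa = 1.603e+09 Pa.
SI base units throughout: W = 331.5 N, H = 1.603e+09 Pa, K = 2.339e-07.
Wear volume V = K·W·L/H = 2.339e-07 · 331.5 · 2.953e+04 / 1.603e+09 = 1.428e-09 m³.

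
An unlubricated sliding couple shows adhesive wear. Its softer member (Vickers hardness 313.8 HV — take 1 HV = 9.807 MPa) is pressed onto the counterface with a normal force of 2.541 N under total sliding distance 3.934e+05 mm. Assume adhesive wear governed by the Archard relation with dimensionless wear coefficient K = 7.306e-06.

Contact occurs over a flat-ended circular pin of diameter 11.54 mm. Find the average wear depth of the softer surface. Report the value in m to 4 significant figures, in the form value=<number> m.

Printed values are rounded, and every step holds exact precision, and one last rounding: four significant figures.
The distance L = 3.934e+05 mm = 393.4 m.
Hardness H = 313.8 HV × 9.807 MPa/HV = 3077 MPa = 3.077e+09 Pa.
Pin diameter d = 11.54 mm = 0.01154 m. Contact area A = π·d²/4 = π·(0.01154 m)²/4 = 1.046e-04 m².
Restated in SI base units: W = 2.541 N, H = 3.077e+09 Pa, K = 7.306e-06.
Archard volume V = K·W·L/H = 7.306e-06 · 2.541 · 393.4 / 3.077e+09 = 2.373e-12 m³.
Mean depth h = V/A = 2.373e-12 / 1.046e-04 = 2.269e-08 m.

value=2.269e-08 m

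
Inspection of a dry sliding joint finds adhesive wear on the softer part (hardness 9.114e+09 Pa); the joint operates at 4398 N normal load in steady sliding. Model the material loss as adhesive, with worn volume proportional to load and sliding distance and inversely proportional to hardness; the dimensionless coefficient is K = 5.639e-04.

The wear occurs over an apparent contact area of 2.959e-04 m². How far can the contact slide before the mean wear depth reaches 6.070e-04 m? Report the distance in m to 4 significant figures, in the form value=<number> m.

All working math carries exact precision — the intermediates are printed rounded. Rounded just once: four significant digits.
Collected in SI base units: W = 4398 N, H = 9.114e+09 Pa, K = 5.639e-04.
Wearable volume V_lim = h_lim·A = 6.070e-04 · 2.959e-04 = 1.796e-07 m³.
So the life L = V_lim·H/(K·W) = 1.796e-07 · 9.114e+09 / (5.639e-04 · 4398) = 660.1 m.

value=660.1 m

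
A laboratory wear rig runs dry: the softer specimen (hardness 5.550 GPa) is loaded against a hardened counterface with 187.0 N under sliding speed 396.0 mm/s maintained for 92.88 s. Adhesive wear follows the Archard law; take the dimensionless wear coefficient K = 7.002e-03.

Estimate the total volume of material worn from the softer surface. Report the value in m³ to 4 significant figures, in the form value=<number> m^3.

Every step holds full float precision. Printed values are rounded; rounded once at the end: four significant figures.
Sliding speed v = 396.0 mm/s = 0.3960 m/s. The distance L = v·t = 0.3960 m/s × 92.88 s = 36.78 m.
Hardness H = 5.550 GPa = 5.550e+09 Pa.
Working in SI base units: W = 187.0 N, H = 5.550e+09 Pa, K = 7.002e-03.
Worn volume V = K·W·L/H = 7.002e-03 · 187.0 · 36.78 / 5.550e+09 = 8.677e-09 m³.

value=8.677e-09 m^3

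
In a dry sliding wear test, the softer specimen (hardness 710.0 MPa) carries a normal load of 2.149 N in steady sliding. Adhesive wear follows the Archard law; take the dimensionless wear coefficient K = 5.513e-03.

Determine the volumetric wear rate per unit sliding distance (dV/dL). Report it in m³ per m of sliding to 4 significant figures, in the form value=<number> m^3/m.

The intermediates are displayed rounded; each operation runs at exact precision; a single final rounding: four significant figures.
Convert: Hardness H = 710.0 MPa = 7.100e+08 Pa.
In SI base units, W = 2.149 N, H = 7.100e+08 Pa, K = 5.513e-03.
The wear rate dV/dL = K·W/H, so: 5.513e-03 · 2.149 / 7.100e+08 = 1.669e-11 m³/m.

value=1.669e-11 m^3/m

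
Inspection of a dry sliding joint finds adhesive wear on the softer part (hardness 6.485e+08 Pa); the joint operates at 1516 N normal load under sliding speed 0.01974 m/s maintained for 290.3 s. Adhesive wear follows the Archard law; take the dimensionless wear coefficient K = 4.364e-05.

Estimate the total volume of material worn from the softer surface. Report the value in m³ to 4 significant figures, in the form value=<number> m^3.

All arithmetic maintains exact precision, and intermediates are printed rounded; one last rounding to 4 significant digits.
Total distance L = v·t = 0.01974 m/s × 290.3 s = 5.731 m.
SI base units throughout: W = 1516 N, H = 6.485e+08 Pa, K = 4.364e-05.
Archard relation: V = K·W·L/H = 4.364e-05 · 1516 · 5.731 / 6.485e+08 = 5.846e-10 m³.

value=5.846e-10 m^3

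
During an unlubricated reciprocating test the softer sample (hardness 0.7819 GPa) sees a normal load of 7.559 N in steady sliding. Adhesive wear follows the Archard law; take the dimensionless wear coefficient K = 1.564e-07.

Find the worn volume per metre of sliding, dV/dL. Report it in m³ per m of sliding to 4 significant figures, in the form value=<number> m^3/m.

value=1.512e-15 m^3/m

All arithmetic maintains full float precision. Shown intermediates are rounded. Rounded once at the end to four significant digits.
Hardness H = 0.7819 GPa = 7.819e+08 Pa.
SI base units throughout: W = 7.559 N, H = 7.819e+08 Pa, K = 1.564e-07.
Sliding wear rate dV/dL = K·W/H — distance-free: 1.564e-07 · 7.559 / 7.819e+08 = 1.512e-15 m³/m.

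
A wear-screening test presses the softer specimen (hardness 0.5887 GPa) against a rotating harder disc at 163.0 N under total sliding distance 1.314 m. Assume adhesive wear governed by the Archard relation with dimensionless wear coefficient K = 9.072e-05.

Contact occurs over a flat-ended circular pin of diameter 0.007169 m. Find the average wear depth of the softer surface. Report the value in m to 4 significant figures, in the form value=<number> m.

value=8.177e-07 m

Printed values are rounded — every step keeps full float precision — rounded just once to 4 significant digits.
Hardness H = 0.5887 GPa = 5.887e+08 Pa.
Contact area A = π·d²/4 = π·(0.007169 m)²/4 = 4.037e-05 m².
In SI base units, W = 163.0 N, H = 5.887e+08 Pa, K = 9.072e-05.
The Archard volume V = K·W·L/H = 9.072e-05 · 163.0 · 1.314 / 5.887e+08 = 3.301e-11 m³.
Mean wear depth h = V/A = 3.301e-11 / 4.037e-05 = 8.177e-07 m.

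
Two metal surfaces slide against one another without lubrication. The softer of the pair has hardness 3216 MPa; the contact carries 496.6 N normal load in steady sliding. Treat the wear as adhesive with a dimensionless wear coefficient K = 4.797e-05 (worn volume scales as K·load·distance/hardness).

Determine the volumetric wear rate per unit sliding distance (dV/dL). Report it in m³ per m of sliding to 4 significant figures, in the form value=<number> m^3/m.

value=7.407e-12 m^3/m

All working math holds full float precision; intermediate values are printed rounded — one last rounding to 4 significant digits.
Convert: Hardness H = 3216 MPa = 3.216e+09 Pa.
Expressed in SI base units: W = 496.6 N, H = 3.216e+09 Pa, K = 4.797e-05.
Rate of wear dV/dL = K·W/H (no L dependence): 4.797e-05 · 496.6 / 3.216e+09 = 7.407e-12 m³/m.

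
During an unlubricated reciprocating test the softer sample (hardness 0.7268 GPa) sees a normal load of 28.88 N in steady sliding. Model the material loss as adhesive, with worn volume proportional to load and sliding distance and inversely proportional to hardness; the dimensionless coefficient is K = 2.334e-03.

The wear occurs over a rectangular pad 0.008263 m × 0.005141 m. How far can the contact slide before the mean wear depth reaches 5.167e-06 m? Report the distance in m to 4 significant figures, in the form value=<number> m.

value=2.367 m

All arithmetic runs at full precision, and intermediates appear rounded; rounded just once: 4 significant figures.
Convert: Hardness H = 0.7268 GPa = 7.268e+08 Pa.
Convert: Contact area A = 0.008263 m × 0.005141 m = 4.248e-05 m².
As SI base values: W = 28.88 N, H = 7.268e+08 Pa, K = 2.334e-03.
At the depth limit, V_lim = h_lim·A = 5.167e-06 · 4.248e-05 = 2.195e-10 m³.
Life L = V_lim·H/(K·W) = 2.195e-10 · 7.268e+08 / (2.334e-03 · 28.88) = 2.367 m.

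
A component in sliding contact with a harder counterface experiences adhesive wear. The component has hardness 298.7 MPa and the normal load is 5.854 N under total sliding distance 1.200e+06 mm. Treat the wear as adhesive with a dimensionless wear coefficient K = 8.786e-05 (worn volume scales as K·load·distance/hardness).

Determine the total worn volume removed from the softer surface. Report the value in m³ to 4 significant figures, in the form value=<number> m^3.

The intermediates are printed rounded, and each operation maintains exact precision. Rounded once at the end, at 4 significant digits.
Total distance L = 1.200e+06 mm = 1200 m.
Hardness H = 298.7 MPa = 2.987e+08 Pa.
Restated in SI base units: W = 5.854 N, H = 2.987e+08 Pa, K = 8.786e-05.
By Archard's law, V = K·W·L/H = 8.786e-05 · 5.854 · 1200 / 2.987e+08 = 2.066e-09 m³.

value=2.066e-09 m^3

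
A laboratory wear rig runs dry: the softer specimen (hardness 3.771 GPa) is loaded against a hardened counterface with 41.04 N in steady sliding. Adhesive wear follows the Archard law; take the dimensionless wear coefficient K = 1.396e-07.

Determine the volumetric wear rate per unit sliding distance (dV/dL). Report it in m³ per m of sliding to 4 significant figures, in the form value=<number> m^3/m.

value=1.519e-15 m^3/m

Each operation maintains exact precision; the intermediates are shown rounded, and one final rounding, at four significant digits.
Hardness H = 3.771 GPa = 3.771e+09 Pa.
Collected in SI base units: W = 41.04 N, H = 3.771e+09 Pa, K = 1.396e-07.
Volumetric rate dV/dL = K·W/H: 1.396e-07 · 41.04 / 3.771e+09 = 1.519e-15 m³/m.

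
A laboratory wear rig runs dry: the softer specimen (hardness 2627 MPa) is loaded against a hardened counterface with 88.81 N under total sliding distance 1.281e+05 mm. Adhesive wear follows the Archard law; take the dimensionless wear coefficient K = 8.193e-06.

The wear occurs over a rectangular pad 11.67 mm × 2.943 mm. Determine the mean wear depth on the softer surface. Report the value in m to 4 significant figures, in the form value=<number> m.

value=1.033e-06 m

The algebra runs at full float precision; intermediate values appear rounded. Rounded just once to 4 significant digits.
Convert: The distance L = 1.281e+05 mm = 128.1 m.
Convert: Hardness H = 2627 MPa = 2.627e+09 Pa.
Convert: Pad sides 11.67 mm × 2.943 mm = 0.01167 m × 0.002943 m. Contact area A = 0.01167 m × 0.002943 m = 3.434e-05 m².
As SI base values: W = 88.81 N, H = 2.627e+09 Pa, K = 8.193e-06.
The Archard volume V = K·W·L/H = 8.193e-06 · 88.81 · 128.1 / 2.627e+09 = 3.548e-11 m³.
Average depth h = V/A = 3.548e-11 / 3.434e-05 = 1.033e-06 m.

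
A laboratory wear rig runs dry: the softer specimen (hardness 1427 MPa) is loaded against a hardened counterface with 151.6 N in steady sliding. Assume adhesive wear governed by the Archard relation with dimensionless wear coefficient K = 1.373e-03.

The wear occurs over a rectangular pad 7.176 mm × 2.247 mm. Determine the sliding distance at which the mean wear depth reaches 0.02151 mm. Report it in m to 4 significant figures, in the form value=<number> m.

The computation holds full precision. Intermediates are shown rounded — a single final rounding to 4 significant digits.
Convert: Hardness H = 1427 MPa = 1.427e+09 Pa.
Convert: Pad sides 7.176 mm × 2.247 mm = 0.007176 m × 0.002247 m. Contact area A = 0.007176 m × 0.002247 m = 1.612e-05 m².
Convert: Depth limit h_lim = 0.02151 mm = 2.151e-05 m.
SI base units throughout: W = 151.6 N, H = 1.427e+09 Pa, K = 1.373e-03.
Wearable volume V_lim = h_lim·A = 2.151e-05 · 1.612e-05 = 3.468e-10 m³.
Sliding life L = V_lim·H/(K·W) = 3.468e-10 · 1.427e+09 / (1.373e-03 · 151.6) = 2.378 m.

value=2.378 m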